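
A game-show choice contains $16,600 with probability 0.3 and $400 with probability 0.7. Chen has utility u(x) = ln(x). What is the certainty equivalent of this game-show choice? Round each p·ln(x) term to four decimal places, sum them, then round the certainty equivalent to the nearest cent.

E[u] = 0.3·ln(16600) + 0.7·ln(400) = 2.9151 + 4.1940 = 7.1091
CE = e^7.1091 ≈ 1223.05

$1,223.05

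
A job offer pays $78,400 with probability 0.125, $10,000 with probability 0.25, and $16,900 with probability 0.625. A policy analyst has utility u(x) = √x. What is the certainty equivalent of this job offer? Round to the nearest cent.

E[u] = 0.125·√78400 + 0.25·√10000 + 0.625·√16900 = 0.125·280 + 0.25·100 + 0.625·130 = 141.25
CE = (141.25)² = 19951.5625

$19,951.56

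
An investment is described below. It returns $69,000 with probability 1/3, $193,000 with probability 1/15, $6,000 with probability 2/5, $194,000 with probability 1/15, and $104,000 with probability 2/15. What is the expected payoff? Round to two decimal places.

$65,066.67

EV = 1/3 × 69000 + 1/15 × 193000 + 2/5 × 6000 + 1/15 × 194000 + 2/15 × 104000 = 23000 + 12866.6667 + 2400 + 12933.3333 + 13866.6667 = 65066.6667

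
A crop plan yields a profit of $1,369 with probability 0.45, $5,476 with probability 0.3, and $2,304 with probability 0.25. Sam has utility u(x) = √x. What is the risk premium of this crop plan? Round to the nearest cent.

E[u] = 0.45·√1369 + 0.3·√5476 + 0.25·√2304 = 0.45·37 + 0.3·74 + 0.25·48 = 50.85
CE = (50.85)² = 2585.7225
Risk premium = EV − CE = 2834.85 − 2585.7225 = 249.1275

$249.13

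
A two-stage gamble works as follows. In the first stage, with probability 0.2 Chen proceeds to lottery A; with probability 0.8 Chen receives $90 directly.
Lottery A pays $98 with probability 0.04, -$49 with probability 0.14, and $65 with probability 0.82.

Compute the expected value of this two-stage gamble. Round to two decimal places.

EV(A) = 0.04 × 98 + 0.14 × (-49) + 0.82 × 65 = 3.92 − 6.86 + 53.3 = 50.36
Branch B: 90 (certain)
Overall = 0.2 × 50.36 + 0.8 × 90 = 10.072 + 72 = 82.072

$82.07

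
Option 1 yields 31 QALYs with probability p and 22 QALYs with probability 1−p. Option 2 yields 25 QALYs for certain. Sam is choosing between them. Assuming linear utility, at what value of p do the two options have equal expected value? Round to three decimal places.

p·31 + (1−p)·22 = 25
9p + 22 = 25
p = (25 − 22) / 9

p = 0.333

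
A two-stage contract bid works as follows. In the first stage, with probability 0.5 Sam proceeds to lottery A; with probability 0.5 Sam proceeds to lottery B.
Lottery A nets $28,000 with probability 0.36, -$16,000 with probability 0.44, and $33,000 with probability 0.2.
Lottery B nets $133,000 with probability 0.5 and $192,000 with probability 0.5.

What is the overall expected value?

$86,070

EV(A) = 0.36 × 28000 + 0.44 × (-16000) + 0.2 × 33000 = 10080 − 7040 + 6600 = 9640
EV(B) = 0.5 × 133000 + 0.5 × 192000 = 66500 + 96000 = 162500
Overall = 0.5 × 9640 + 0.5 × 162500 = 4820 + 81250 = 86070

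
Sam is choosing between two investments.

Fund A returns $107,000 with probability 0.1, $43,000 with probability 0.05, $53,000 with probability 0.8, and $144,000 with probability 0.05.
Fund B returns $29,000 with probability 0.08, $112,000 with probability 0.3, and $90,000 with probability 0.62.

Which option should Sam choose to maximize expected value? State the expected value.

Fund B ($91,720)

Fund A = 0.1 × 107000 + 0.05 × 43000 + 0.8 × 53000 + 0.05 × 144000 = 10700 + 2150 + 42400 + 7200 = 62450
Fund B = 0.08 × 29000 + 0.3 × 112000 + 0.62 × 90000 = 2320 + 33600 + 55800 = 91720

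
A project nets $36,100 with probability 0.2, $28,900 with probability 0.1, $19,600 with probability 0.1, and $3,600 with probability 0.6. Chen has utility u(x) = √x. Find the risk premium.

E[u] = 0.2·√36100 + 0.1·√28900 + 0.1·√19600 + 0.6·√3600 = 0.2·190 + 0.1·170 + 0.1·140 + 0.6·60 = 105
CE = (105)² = 11025
Risk premium = EV − CE = 14230 − 11025 = 3205

$3,205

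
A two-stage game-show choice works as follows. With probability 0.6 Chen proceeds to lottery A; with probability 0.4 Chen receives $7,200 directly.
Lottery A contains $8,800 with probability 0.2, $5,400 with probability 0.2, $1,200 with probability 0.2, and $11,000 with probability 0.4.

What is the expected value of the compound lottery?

EV(A) = 0.2 × 8800 + 0.2 × 5400 + 0.2 × 1200 + 0.4 × 11000 = 1760 + 1080 + 240 + 4400 = 7480
Branch B: 7200 (certain)
Overall = 0.6 × 7480 + 0.4 × 7200 = 4488 + 2880 = 7368

$7,368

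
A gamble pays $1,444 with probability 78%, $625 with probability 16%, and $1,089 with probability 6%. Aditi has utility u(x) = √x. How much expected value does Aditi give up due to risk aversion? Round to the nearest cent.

E[u] = 0.78·√1444 + 0.16·√625 + 0.06·√1089 = 0.78·38 + 0.16·25 + 0.06·33 = 35.62
CE = (35.62)² = 1268.7844
Risk premium = EV − CE = 1291.66 − 1268.7844 = 22.8756

$22.88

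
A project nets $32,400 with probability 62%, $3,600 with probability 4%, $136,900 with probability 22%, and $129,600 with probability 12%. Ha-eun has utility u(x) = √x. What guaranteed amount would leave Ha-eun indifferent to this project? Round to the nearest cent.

$56,929.96

E[u] = 0.62·√32400 + 0.04·√3600 + 0.22·√136900 + 0.12·√129600 = 0.62·180 + 0.04·60 + 0.22·370 + 0.12·360 = 238.6
CE = (238.6)² = 56929.96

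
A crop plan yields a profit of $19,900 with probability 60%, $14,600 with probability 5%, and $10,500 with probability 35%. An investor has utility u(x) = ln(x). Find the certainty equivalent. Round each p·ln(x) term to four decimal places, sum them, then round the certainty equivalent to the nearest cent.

$15,665.25

E[u] = 0.6·ln(19900) + 0.05·ln(14600) + 0.35·ln(10500) = 5.9391 + 0.4794 + 3.2407 = 9.6592
CE = e^9.6592 ≈ 15665.25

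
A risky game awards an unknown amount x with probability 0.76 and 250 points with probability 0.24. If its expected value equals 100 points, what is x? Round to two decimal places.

0.76·x + 0.24·250 = 100
0.76·x = 100 − 60 = 40
x = 40 / 0.76 = 52.6316

x = 52.63 points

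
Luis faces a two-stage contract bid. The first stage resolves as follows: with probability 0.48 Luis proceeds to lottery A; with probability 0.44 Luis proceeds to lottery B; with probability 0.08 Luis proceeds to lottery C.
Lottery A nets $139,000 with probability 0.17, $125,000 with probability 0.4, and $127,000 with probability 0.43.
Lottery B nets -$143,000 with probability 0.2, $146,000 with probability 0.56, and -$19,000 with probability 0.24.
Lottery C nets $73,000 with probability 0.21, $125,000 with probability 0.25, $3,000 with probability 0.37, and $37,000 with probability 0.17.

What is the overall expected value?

EV(A) = 0.17 × 139000 + 0.4 × 125000 + 0.43 × 127000 = 23630 + 50000 + 54610 = 128240
EV(B) = 0.2 × (-143000) + 0.56 × 146000 + 0.24 × (-19000) = -28600 + 81760 − 4560 = 48600
EV(C) = 0.21 × 73000 + 0.25 × 125000 + 0.37 × 3000 + 0.17 × 37000 = 15330 + 31250 + 1110 + 6290 = 53980
Overall = 0.48 × 128240 + 0.44 × 48600 + 0.08 × 53980 = 61555.2 + 21384 + 4318.4 = 87257.6

$87,257.60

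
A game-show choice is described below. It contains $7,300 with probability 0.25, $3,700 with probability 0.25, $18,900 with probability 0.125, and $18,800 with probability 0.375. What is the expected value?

$12,162.50

EV = 0.25 × 7300 + 0.25 × 3700 + 0.125 × 18900 + 0.375 × 18800 = 1825 + 925 + 2362.5 + 7050 = 12162.5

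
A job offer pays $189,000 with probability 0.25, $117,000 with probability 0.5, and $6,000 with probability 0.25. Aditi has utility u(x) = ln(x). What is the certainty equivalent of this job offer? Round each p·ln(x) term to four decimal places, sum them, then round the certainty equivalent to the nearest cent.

$62,774.24

E[u] = 0.25·ln(189000) + 0.5·ln(117000) + 0.25·ln(6000) = 3.0374 + 5.8350 + 2.1749 = 11.0473
CE = e^11.0473 ≈ 62774.24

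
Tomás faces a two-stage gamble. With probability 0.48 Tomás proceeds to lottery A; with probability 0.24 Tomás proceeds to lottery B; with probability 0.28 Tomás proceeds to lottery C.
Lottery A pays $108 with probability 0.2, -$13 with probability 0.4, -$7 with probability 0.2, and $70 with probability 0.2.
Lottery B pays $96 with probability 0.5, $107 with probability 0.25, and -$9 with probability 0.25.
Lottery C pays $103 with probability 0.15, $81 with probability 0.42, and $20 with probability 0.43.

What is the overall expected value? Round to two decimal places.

EV(A) = 0.2 × 108 + 0.4 × (-13) + 0.2 × (-7) + 0.2 × 70 = 21.6 − 5.2 − 1.4 + 14 = 29
EV(B) = 0.5 × 96 + 0.25 × 107 + 0.25 × (-9) = 48 + 26.75 − 2.25 = 72.5
EV(C) = 0.15 × 103 + 0.42 × 81 + 0.43 × 20 = 15.45 + 34.02 + 8.6 = 58.07
Overall = 0.48 × 29 + 0.24 × 72.5 + 0.28 × 58.07 = 13.92 + 17.4 + 16.2596 = 47.5796

$47.58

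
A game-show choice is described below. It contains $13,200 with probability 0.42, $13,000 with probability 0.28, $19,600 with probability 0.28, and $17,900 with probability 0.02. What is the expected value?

EV = 0.42 × 13200 + 0.28 × 13000 + 0.28 × 19600 + 0.02 × 17900 = 5544 + 3640 + 5488 + 358 = 15030

$15,030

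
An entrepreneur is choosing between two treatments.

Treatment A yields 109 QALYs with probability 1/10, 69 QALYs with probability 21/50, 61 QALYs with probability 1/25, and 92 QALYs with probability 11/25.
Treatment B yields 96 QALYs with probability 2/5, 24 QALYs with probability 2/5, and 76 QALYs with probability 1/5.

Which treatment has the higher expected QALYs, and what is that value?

Treatment A = 1/10 × 109 + 21/50 × 69 + 1/25 × 61 + 11/25 × 92 = 10.9 + 28.98 + 2.44 + 40.48 = 82.8
Treatment B = 2/5 × 96 + 2/5 × 24 + 1/5 × 76 = 38.4 + 9.6 + 15.2 = 63.2

Treatment A (82.8 QALYs)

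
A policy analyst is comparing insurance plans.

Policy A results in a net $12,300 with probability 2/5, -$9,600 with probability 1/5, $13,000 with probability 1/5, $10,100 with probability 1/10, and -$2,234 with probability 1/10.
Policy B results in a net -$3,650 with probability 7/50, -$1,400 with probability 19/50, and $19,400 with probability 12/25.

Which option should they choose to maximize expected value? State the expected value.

Policy B ($8,269)

Policy A = 2/5 × 12300 + 1/5 × (-9600) + 1/5 × 13000 + 1/10 × 10100 + 1/10 × (-2234) = 4920 − 1920 + 2600 + 1010 − 223.4 = 6386.6
Policy B = 7/50 × (-3650) + 19/50 × (-1400) + 12/25 × 19400 = -511 − 532 + 9312 = 8269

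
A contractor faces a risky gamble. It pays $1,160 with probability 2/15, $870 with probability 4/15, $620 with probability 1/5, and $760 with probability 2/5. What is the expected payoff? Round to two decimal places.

$814.67

EV = 2/15 × 1160 + 4/15 × 870 + 1/5 × 620 + 2/5 × 760 = 154.6667 + 232 + 124 + 304 = 814.6667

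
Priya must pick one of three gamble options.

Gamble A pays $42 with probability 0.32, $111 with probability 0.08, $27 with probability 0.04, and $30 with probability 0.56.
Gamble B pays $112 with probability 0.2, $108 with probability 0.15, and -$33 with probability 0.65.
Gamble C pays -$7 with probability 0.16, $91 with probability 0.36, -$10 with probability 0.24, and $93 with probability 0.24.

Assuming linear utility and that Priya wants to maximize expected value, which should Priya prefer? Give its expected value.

Gamble A = 0.32 × 42 + 0.08 × 111 + 0.04 × 27 + 0.56 × 30 = 13.44 + 8.88 + 1.08 + 16.8 = 40.2
Gamble B = 0.2 × 112 + 0.15 × 108 + 0.65 × (-33) = 22.4 + 16.2 − 21.45 = 17.15
Gamble C = 0.16 × (-7) + 0.36 × 91 + 0.24 × (-10) + 0.24 × 93 = -1.12 + 32.76 − 2.4 + 22.32 = 51.56

Gamble C ($51.56)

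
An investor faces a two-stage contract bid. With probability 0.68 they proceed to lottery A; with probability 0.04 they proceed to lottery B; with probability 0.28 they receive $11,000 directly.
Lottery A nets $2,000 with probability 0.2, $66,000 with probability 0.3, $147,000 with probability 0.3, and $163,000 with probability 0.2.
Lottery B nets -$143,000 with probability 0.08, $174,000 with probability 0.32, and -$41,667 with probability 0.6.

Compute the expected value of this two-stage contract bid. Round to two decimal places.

EV(A) = 0.2 × 2000 + 0.3 × 66000 + 0.3 × 147000 + 0.2 × 163000 = 400 + 19800 + 44100 + 32600 = 96900
EV(B) = 0.08 × (-143000) + 0.32 × 174000 + 0.6 × (-41667) = -11440 + 55680 − 25000.2 = 19239.8
Branch C: 11000 (certain)
Overall = 0.68 × 96900 + 0.04 × 19239.8 + 0.28 × 11000 = 65892 + 769.592 + 3080 = 69741.592

$69,741.59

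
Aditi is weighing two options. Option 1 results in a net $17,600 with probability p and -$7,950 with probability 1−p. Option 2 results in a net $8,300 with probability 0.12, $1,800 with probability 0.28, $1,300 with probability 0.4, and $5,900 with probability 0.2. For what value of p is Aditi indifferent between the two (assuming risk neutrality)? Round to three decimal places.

EV(Option 2) = 0.12 × 8300 + 0.28 × 1800 + 0.4 × 1300 + 0.2 × 5900 = 996 + 504 + 520 + 1180 = 3200
p·17600 + (1−p)·(-7950) = 3200
25550p − 7950 = 3200
p = (3200 + 7950) / 25550

p = 0.436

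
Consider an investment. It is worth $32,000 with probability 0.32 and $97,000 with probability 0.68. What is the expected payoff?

$76,200

EV = 0.32 × 32000 + 0.68 × 97000 = 10240 + 65960 = 76200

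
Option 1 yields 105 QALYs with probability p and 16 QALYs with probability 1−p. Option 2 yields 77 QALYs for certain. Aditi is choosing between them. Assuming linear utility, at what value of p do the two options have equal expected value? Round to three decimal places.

p·105 + (1−p)·16 = 77
89p + 16 = 77
p = (77 − 16) / 89

p = 0.685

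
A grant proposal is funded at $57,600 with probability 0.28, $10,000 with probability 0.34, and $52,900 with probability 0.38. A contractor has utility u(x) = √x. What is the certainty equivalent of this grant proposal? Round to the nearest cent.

$35,569.96

E[u] = 0.28·√57600 + 0.34·√10000 + 0.38·√52900 = 0.28·240 + 0.34·100 + 0.38·230 = 188.6
CE = (188.6)² = 35569.96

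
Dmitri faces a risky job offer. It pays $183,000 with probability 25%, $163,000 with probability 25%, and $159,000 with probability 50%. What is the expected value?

EV = 0.25 × 183000 + 0.25 × 163000 + 0.5 × 159000 = 45750 + 40750 + 79500 = 166000

$166,000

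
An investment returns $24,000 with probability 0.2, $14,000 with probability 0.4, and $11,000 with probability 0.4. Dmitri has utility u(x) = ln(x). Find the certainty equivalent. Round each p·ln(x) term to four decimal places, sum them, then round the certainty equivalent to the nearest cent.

E[u] = 0.2·ln(24000) + 0.4·ln(14000) + 0.4·ln(11000) = 2.0172 + 3.8187 + 3.7223 = 9.5582
CE = e^9.5582 ≈ 14160.33

$14,160.33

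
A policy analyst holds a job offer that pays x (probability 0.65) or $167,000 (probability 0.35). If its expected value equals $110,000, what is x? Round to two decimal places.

x = $79,307.69

0.65·x + 0.35·167000 = 110000
0.65·x = 110000 − 58450 = 51550
x = 51550 / 0.65 = 79307.6923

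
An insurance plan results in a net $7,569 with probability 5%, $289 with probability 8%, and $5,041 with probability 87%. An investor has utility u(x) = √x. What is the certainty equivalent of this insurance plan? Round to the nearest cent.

E[u] = 0.05·√7569 + 0.08·√289 + 0.87·√5041 = 0.05·87 + 0.08·17 + 0.87·71 = 67.48
CE = (67.48)² = 4553.5504

$4,553.55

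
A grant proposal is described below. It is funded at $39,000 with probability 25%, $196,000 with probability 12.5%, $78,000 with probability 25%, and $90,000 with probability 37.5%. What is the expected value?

EV = 0.25 × 39000 + 0.125 × 196000 + 0.25 × 78000 + 0.375 × 90000 = 9750 + 24500 + 19500 + 33750 = 87500

$87,500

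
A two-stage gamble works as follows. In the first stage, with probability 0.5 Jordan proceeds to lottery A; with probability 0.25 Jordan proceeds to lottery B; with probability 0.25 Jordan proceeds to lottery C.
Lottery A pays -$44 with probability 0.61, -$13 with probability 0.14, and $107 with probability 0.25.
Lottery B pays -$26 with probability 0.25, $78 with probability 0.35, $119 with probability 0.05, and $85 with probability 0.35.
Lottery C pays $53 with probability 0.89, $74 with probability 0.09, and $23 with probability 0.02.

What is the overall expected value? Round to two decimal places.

$26.74

EV(A) = 0.61 × (-44) + 0.14 × (-13) + 0.25 × 107 = -26.84 − 1.82 + 26.75 = -1.91
EV(B) = 0.25 × (-26) + 0.35 × 78 + 0.05 × 119 + 0.35 × 85 = -6.5 + 27.3 + 5.95 + 29.75 = 56.5
EV(C) = 0.89 × 53 + 0.09 × 74 + 0.02 × 23 = 47.17 + 6.66 + 0.46 = 54.29
Overall = 0.5 × (-1.91) + 0.25 × 56.5 + 0.25 × 54.29 = -0.955 + 14.125 + 13.5725 = 26.7425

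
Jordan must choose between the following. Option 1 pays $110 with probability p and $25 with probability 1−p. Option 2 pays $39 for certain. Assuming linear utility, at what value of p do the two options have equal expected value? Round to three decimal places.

p·110 + (1−p)·25 = 39
85p + 25 = 39
p = (39 − 25) / 85

p = 0.165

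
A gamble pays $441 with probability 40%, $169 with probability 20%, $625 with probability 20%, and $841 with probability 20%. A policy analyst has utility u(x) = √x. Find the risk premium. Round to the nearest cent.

$28.16

E[u] = 0.4·√441 + 0.2·√169 + 0.2·√625 + 0.2·√841 = 0.4·21 + 0.2·13 + 0.2·25 + 0.2·29 = 21.8
CE = (21.8)² = 475.24
Risk premium = EV − CE = 503.4 − 475.24 = 28.16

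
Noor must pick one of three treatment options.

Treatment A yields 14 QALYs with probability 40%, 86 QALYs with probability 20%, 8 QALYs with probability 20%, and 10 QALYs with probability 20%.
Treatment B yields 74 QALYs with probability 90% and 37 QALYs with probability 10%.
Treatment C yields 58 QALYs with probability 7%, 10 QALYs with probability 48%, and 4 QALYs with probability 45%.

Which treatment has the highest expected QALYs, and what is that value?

Treatment A = 0.4 × 14 + 0.2 × 86 + 0.2 × 8 + 0.2 × 10 = 5.6 + 17.2 + 1.6 + 2 = 26.4
Treatment B = 0.9 × 74 + 0.1 × 37 = 66.6 + 3.7 = 70.3
Treatment C = 0.07 × 58 + 0.48 × 10 + 0.45 × 4 = 4.06 + 4.8 + 1.8 = 10.66

Treatment B (70.3 QALYs)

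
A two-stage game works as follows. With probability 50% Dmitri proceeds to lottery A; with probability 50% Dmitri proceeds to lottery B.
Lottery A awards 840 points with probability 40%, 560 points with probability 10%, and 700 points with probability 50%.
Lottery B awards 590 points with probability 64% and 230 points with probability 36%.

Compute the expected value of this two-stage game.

601.2 points

EV(A) = 0.4 × 840 + 0.1 × 560 + 0.5 × 700 = 336 + 56 + 350 = 742
EV(B) = 0.64 × 590 + 0.36 × 230 = 377.6 + 82.8 = 460.4
Overall = 0.5 × 742 + 0.5 × 460.4 = 371 + 230.2 = 601.2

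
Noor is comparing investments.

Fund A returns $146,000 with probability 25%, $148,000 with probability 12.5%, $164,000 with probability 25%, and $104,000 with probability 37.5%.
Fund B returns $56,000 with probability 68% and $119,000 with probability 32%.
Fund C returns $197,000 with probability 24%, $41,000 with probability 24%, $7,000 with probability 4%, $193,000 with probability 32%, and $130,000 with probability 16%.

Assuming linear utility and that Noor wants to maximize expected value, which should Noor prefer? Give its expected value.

Fund C ($139,960)

Fund A = 0.25 × 146000 + 0.125 × 148000 + 0.25 × 164000 + 0.375 × 104000 = 36500 + 18500 + 41000 + 39000 = 135000
Fund B = 0.68 × 56000 + 0.32 × 119000 = 38080 + 38080 = 76160
Fund C = 0.24 × 197000 + 0.24 × 41000 + 0.04 × 7000 + 0.32 × 193000 + 0.16 × 130000 = 47280 + 9840 + 280 + 61760 + 20800 = 139960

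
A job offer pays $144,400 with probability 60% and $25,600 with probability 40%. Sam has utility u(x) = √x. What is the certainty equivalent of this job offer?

E[u] = 0.6·√144400 + 0.4·√25600 = 0.6·380 + 0.4·160 = 292
CE = (292)² = 85264

$85,264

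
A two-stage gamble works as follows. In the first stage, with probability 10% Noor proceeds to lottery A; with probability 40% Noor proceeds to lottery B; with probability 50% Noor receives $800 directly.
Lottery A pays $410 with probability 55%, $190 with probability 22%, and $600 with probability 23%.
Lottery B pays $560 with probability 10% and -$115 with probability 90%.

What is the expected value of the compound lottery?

EV(A) = 0.55 × 410 + 0.22 × 190 + 0.23 × 600 = 225.5 + 41.8 + 138 = 405.3
EV(B) = 0.1 × 560 + 0.9 × (-115) = 56 − 103.5 = -47.5
Branch C: 800 (certain)
Overall = 0.1 × 405.3 + 0.4 × (-47.5) + 0.5 × 800 = 40.53 − 19 + 400 = 421.53

$421.53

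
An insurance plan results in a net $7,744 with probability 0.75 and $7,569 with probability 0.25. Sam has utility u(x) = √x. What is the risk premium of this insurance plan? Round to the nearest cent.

$0.19

E[u] = 0.75·√7744 + 0.25·√7569 = 0.75·88 + 0.25·87 = 87.75
CE = (87.75)² = 7700.0625
Risk premium = EV − CE = 7700.25 − 7700.0625 = 0.1875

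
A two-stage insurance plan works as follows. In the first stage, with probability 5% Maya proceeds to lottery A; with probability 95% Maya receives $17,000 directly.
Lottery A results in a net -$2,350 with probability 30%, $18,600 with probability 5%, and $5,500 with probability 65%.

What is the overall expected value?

EV(A) = 0.3 × (-2350) + 0.05 × 18600 + 0.65 × 5500 = -705 + 930 + 3575 = 3800
Branch B: 17000 (certain)
Overall = 0.05 × 3800 + 0.95 × 17000 = 190 + 16150 = 16340

$16,340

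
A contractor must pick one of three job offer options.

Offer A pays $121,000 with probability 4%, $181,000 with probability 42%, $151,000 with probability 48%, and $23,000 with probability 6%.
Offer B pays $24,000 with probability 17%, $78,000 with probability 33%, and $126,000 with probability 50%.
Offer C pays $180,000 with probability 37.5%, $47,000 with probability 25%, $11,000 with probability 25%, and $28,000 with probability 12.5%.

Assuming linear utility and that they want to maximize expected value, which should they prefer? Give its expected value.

Offer A ($154,720)

Offer A = 0.04 × 121000 + 0.42 × 181000 + 0.48 × 151000 + 0.06 × 23000 = 4840 + 76020 + 72480 + 1380 = 154720
Offer B = 0.17 × 24000 + 0.33 × 78000 + 0.5 × 126000 = 4080 + 25740 + 63000 = 92820
Offer C = 0.375 × 180000 + 0.25 × 47000 + 0.25 × 11000 + 0.125 × 28000 = 67500 + 11750 + 2750 + 3500 = 85500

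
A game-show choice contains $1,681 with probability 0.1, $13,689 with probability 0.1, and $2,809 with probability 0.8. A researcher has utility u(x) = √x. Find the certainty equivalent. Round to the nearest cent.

E[u] = 0.1·√1681 + 0.1·√13689 + 0.8·√2809 = 0.1·41 + 0.1·117 + 0.8·53 = 58.2
CE = (58.2)² = 3387.24

$3,387.24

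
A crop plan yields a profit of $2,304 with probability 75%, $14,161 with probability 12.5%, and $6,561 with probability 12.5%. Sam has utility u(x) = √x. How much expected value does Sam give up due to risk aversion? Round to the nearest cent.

E[u] = 0.75·√2304 + 0.125·√14161 + 0.125·√6561 = 0.75·48 + 0.125·119 + 0.125·81 = 61
CE = (61)² = 3721
Risk premium = EV − CE = 4318.25 − 3721 = 597.25

$597.25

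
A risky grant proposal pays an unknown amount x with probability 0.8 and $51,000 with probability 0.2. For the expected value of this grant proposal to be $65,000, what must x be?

0.8·x + 0.2·51000 = 65000
0.8·x = 65000 − 10200 = 54800
x = 54800 / 0.8 = 68500

x = $68,500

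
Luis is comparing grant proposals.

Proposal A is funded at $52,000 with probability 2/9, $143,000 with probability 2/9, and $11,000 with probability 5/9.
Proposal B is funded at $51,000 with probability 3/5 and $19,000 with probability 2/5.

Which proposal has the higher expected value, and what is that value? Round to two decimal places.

Proposal A = 2/9 × 52000 + 2/9 × 143000 + 5/9 × 11000 = 11555.5556 + 31777.7778 + 6111.1111 = 49444.4444
Proposal B = 3/5 × 51000 + 2/5 × 19000 = 30600 + 7600 = 38200

Proposal A ($49,444.44)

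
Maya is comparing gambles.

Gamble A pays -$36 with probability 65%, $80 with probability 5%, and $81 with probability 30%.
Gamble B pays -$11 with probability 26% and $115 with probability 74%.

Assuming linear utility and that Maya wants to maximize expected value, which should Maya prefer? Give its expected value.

Gamble B ($82.24)

Gamble A = 0.65 × (-36) + 0.05 × 80 + 0.3 × 81 = -23.4 + 4 + 24.3 = 4.9
Gamble B = 0.26 × (-11) + 0.74 × 115 = -2.86 + 85.1 = 82.24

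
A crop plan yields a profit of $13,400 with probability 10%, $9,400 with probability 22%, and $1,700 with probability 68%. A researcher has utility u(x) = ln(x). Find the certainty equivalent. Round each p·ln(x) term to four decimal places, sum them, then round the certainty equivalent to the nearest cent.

$3,044.52

E[u] = 0.1·ln(13400) + 0.22·ln(9400) + 0.68·ln(1700) = 0.9503 + 2.0127 + 5.0581 = 8.0211
CE = e^8.0211 ≈ 3044.52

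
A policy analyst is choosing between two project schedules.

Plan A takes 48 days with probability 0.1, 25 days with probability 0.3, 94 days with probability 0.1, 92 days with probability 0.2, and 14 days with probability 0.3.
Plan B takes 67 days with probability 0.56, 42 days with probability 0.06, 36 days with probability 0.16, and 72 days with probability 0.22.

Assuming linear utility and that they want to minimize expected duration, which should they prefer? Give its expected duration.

Plan A (44.3 days)

Plan A = 0.1 × 48 + 0.3 × 25 + 0.1 × 94 + 0.2 × 92 + 0.3 × 14 = 4.8 + 7.5 + 9.4 + 18.4 + 4.2 = 44.3
Plan B = 0.56 × 67 + 0.06 × 42 + 0.16 × 36 + 0.22 × 72 = 37.52 + 2.52 + 5.76 + 15.84 = 61.64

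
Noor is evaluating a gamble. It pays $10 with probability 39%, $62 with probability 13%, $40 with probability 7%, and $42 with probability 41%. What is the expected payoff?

EV = 0.39 × 10 + 0.13 × 62 + 0.07 × 40 + 0.41 × 42 = 3.9 + 8.06 + 2.8 + 17.22 = 31.98

$31.98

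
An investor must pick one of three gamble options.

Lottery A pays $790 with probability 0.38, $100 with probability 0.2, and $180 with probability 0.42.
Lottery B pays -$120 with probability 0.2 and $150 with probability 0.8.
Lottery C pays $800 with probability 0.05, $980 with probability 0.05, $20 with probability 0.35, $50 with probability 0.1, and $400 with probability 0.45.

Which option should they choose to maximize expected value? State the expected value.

Lottery A ($395.80)

Lottery A = 0.38 × 790 + 0.2 × 100 + 0.42 × 180 = 300.2 + 20 + 75.6 = 395.8
Lottery B = 0.2 × (-120) + 0.8 × 150 = -24 + 120 = 96
Lottery C = 0.05 × 800 + 0.05 × 980 + 0.35 × 20 + 0.1 × 50 + 0.45 × 400 = 40 + 49 + 7 + 5 + 180 = 281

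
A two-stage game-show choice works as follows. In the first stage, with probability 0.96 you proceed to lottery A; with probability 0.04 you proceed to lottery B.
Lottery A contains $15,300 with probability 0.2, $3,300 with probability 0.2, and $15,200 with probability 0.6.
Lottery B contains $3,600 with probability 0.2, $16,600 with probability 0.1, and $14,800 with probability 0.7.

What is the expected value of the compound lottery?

EV(A) = 0.2 × 15300 + 0.2 × 3300 + 0.6 × 15200 = 3060 + 660 + 9120 = 12840
EV(B) = 0.2 × 3600 + 0.1 × 16600 + 0.7 × 14800 = 720 + 1660 + 10360 = 12740
Overall = 0.96 × 12840 + 0.04 × 12740 = 12326.4 + 509.6 = 12836

$12,836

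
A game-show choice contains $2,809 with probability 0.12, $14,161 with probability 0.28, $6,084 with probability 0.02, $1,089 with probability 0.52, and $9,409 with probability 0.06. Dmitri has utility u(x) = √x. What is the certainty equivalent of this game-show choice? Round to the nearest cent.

E[u] = 0.12·√2809 + 0.28·√14161 + 0.02·√6084 + 0.52·√1089 + 0.06·√9409 = 0.12·53 + 0.28·119 + 0.02·78 + 0.52·33 + 0.06·97 = 64.22
CE = (64.22)² = 4124.2084

$4,124.21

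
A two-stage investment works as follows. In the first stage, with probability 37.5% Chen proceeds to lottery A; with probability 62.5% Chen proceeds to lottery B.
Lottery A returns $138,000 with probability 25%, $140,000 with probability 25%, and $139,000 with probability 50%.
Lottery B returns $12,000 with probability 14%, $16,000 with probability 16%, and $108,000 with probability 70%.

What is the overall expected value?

EV(A) = 0.25 × 138000 + 0.25 × 140000 + 0.5 × 139000 = 34500 + 35000 + 69500 = 139000
EV(B) = 0.14 × 12000 + 0.16 × 16000 + 0.7 × 108000 = 1680 + 2560 + 75600 = 79840
Overall = 0.375 × 139000 + 0.625 × 79840 = 52125 + 49900 = 102025

$102,025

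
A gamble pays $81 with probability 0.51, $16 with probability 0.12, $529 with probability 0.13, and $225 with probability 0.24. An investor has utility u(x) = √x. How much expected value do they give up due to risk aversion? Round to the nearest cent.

E[u] = 0.51·√81 + 0.12·√16 + 0.13·√529 + 0.24·√225 = 0.51·9 + 0.12·4 + 0.13·23 + 0.24·15 = 11.66
CE = (11.66)² = 135.9556
Risk premium = EV − CE = 166 − 135.9556 = 30.0444

$30.04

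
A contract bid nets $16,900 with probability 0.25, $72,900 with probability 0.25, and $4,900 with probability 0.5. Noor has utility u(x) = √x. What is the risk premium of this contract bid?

$6,675

E[u] = 0.25·√16900 + 0.25·√72900 + 0.5·√4900 = 0.25·130 + 0.25·270 + 0.5·70 = 135
CE = (135)² = 18225
Risk premium = EV − CE = 24900 − 18225 = 6675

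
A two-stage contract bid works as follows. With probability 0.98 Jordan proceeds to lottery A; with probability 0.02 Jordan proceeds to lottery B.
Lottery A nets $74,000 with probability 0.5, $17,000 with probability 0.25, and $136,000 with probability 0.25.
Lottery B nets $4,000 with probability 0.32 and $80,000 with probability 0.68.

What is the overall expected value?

$74,858.60

EV(A) = 0.5 × 74000 + 0.25 × 17000 + 0.25 × 136000 = 37000 + 4250 + 34000 = 75250
EV(B) = 0.32 × 4000 + 0.68 × 80000 = 1280 + 54400 = 55680
Overall = 0.98 × 75250 + 0.02 × 55680 = 73745 + 1113.6 = 74858.6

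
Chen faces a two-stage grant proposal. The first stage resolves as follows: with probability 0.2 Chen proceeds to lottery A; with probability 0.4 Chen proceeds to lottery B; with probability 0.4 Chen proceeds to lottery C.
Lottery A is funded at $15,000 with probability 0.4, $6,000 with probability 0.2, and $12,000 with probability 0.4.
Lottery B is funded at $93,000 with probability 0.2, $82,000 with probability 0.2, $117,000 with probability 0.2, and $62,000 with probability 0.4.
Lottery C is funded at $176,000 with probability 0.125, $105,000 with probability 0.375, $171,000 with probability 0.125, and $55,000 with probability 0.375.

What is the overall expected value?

EV(A) = 0.4 × 15000 + 0.2 × 6000 + 0.4 × 12000 = 6000 + 1200 + 4800 = 12000
EV(B) = 0.2 × 93000 + 0.2 × 82000 + 0.2 × 117000 + 0.4 × 62000 = 18600 + 16400 + 23400 + 24800 = 83200
EV(C) = 0.125 × 176000 + 0.375 × 105000 + 0.125 × 171000 + 0.375 × 55000 = 22000 + 39375 + 21375 + 20625 = 103375
Overall = 0.2 × 12000 + 0.4 × 83200 + 0.4 × 103375 = 2400 + 33280 + 41350 = 77030

$77,030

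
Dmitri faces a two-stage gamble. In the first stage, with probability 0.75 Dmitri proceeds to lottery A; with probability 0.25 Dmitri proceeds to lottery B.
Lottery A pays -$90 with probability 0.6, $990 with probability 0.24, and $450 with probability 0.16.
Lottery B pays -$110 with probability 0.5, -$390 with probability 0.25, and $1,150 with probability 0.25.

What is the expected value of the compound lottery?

EV(A) = 0.6 × (-90) + 0.24 × 990 + 0.16 × 450 = -54 + 237.6 + 72 = 255.6
EV(B) = 0.5 × (-110) + 0.25 × (-390) + 0.25 × 1150 = -55 − 97.5 + 287.5 = 135
Overall = 0.75 × 255.6 + 0.25 × 135 = 191.7 + 33.75 = 225.45

$225.45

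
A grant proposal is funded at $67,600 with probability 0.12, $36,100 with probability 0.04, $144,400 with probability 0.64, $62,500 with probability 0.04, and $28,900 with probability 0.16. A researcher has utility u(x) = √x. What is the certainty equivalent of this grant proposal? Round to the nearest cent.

$101,888.64

E[u] = 0.12·√67600 + 0.04·√36100 + 0.64·√144400 + 0.04·√62500 + 0.16·√28900 = 0.12·260 + 0.04·190 + 0.64·380 + 0.04·250 + 0.16·170 = 319.2
CE = (319.2)² = 101888.64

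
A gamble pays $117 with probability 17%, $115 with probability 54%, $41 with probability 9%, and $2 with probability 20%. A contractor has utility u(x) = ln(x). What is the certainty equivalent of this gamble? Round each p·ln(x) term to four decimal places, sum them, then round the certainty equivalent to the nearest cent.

E[u] = 0.17·ln(117) + 0.54·ln(115) + 0.09·ln(41) + 0.2·ln(2) = 0.8096 + 2.5623 + 0.3342 + 0.1386 = 3.8447
CE = e^3.8447 ≈ 46.74

$46.74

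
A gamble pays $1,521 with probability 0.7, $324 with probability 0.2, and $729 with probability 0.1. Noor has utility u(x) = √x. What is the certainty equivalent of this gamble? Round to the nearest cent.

$1,128.96

E[u] = 0.7·√1521 + 0.2·√324 + 0.1·√729 = 0.7·39 + 0.2·18 + 0.1·27 = 33.6
CE = (33.6)² = 1128.96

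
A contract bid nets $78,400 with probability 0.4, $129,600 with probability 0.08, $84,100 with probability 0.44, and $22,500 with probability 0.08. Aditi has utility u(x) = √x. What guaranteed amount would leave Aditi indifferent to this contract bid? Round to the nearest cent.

E[u] = 0.4·√78400 + 0.08·√129600 + 0.44·√84100 + 0.08·√22500 = 0.4·280 + 0.08·360 + 0.44·290 + 0.08·150 = 280.4
CE = (280.4)² = 78624.16

$78,624.16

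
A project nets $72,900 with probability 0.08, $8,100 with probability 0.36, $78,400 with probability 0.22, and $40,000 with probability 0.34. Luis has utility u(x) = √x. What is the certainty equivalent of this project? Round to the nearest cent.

E[u] = 0.08·√72900 + 0.36·√8100 + 0.22·√78400 + 0.34·√40000 = 0.08·270 + 0.36·90 + 0.22·280 + 0.34·200 = 183.6
CE = (183.6)² = 33708.96

$33,708.96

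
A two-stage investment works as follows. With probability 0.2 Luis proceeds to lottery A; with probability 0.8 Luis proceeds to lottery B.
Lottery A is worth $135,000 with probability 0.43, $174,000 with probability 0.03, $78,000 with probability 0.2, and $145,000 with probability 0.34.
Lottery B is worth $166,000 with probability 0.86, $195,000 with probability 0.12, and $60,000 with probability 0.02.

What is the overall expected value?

EV(A) = 0.43 × 135000 + 0.03 × 174000 + 0.2 × 78000 + 0.34 × 145000 = 58050 + 5220 + 15600 + 49300 = 128170
EV(B) = 0.86 × 166000 + 0.12 × 195000 + 0.02 × 60000 = 142760 + 23400 + 1200 = 167360
Overall = 0.2 × 128170 + 0.8 × 167360 = 25634 + 133888 = 159522

$159,522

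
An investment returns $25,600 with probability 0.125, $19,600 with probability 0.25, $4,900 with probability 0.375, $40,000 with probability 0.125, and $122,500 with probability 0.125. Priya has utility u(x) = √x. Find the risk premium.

E[u] = 0.125·√25600 + 0.25·√19600 + 0.375·√4900 + 0.125·√40000 + 0.125·√122500 = 0.125·160 + 0.25·140 + 0.375·70 + 0.125·200 + 0.125·350 = 150
CE = (150)² = 22500
Risk premium = EV − CE = 30250 − 22500 = 7750

$7,750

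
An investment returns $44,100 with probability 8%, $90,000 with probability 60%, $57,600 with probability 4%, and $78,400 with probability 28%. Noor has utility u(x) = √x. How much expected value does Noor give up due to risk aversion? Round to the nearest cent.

$672.96

E[u] = 0.08·√44100 + 0.6·√90000 + 0.04·√57600 + 0.28·√78400 = 0.08·210 + 0.6·300 + 0.04·240 + 0.28·280 = 284.8
CE = (284.8)² = 81111.04
Risk premium = EV − CE = 81784 − 81111.04 = 672.96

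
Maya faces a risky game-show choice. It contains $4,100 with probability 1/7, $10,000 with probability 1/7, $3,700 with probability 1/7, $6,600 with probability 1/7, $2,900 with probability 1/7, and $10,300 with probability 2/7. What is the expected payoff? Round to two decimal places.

$6,842.86

EV = 1/7 × 4100 + 1/7 × 10000 + 1/7 × 3700 + 1/7 × 6600 + 1/7 × 2900 + 2/7 × 10300 = 585.7143 + 1428.5714 + 528.5714 + 942.8571 + 414.2857 + 2942.8571 = 6842.8571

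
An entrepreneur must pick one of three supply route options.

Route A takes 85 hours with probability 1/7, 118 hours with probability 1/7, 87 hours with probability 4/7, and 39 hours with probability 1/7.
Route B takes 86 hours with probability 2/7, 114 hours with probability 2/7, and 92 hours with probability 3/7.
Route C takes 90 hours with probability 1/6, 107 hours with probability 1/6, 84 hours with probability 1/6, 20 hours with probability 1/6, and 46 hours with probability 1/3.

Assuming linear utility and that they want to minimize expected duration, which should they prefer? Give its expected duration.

Route C (65.5 hours)

Route A = 1/7 × 85 + 1/7 × 118 + 4/7 × 87 + 1/7 × 39 = 12.1429 + 16.8571 + 49.7143 + 5.5714 = 84.2857
Route B = 2/7 × 86 + 2/7 × 114 + 3/7 × 92 = 24.5714 + 32.5714 + 39.4286 = 96.5714
Route C = 1/6 × 90 + 1/6 × 107 + 1/6 × 84 + 1/6 × 20 + 1/3 × 46 = 15 + 17.8333 + 14 + 3.3333 + 15.3333 = 65.5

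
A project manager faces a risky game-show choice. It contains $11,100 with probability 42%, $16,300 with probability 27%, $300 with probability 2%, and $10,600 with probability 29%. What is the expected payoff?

$12,143

EV = 0.42 × 11100 + 0.27 × 16300 + 0.02 × 300 + 0.29 × 10600 = 4662 + 4401 + 6 + 3074 = 12143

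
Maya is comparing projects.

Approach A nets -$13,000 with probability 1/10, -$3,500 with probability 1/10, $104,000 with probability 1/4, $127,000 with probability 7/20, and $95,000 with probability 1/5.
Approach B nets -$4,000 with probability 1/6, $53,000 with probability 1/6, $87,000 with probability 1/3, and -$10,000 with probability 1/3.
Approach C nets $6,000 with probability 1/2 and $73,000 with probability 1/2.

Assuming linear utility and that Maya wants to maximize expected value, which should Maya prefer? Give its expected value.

Approach A ($87,800)

Approach A = 1/10 × (-13000) + 1/10 × (-3500) + 1/4 × 104000 + 7/20 × 127000 + 1/5 × 95000 = -1300 − 350 + 26000 + 44450 + 19000 = 87800
Approach B = 1/6 × (-4000) + 1/6 × 53000 + 1/3 × 87000 + 1/3 × (-10000) = -666.6667 + 8833.3333 + 29000 − 3333.3333 = 33833.3333
Approach C = 1/2 × 6000 + 1/2 × 73000 = 3000 + 36500 = 39500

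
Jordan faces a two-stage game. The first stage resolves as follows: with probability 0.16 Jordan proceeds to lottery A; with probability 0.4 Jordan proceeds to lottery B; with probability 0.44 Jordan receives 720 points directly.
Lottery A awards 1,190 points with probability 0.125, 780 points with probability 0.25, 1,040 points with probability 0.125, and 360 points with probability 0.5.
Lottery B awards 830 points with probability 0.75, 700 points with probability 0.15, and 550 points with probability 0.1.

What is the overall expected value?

734.4 points

EV(A) = 0.125 × 1190 + 0.25 × 780 + 0.125 × 1040 + 0.5 × 360 = 148.75 + 195 + 130 + 180 = 653.75
EV(B) = 0.75 × 830 + 0.15 × 700 + 0.1 × 550 = 622.5 + 105 + 55 = 782.5
Branch C: 720 (certain)
Overall = 0.16 × 653.75 + 0.4 × 782.5 + 0.44 × 720 = 104.6 + 313 + 316.8 = 734.4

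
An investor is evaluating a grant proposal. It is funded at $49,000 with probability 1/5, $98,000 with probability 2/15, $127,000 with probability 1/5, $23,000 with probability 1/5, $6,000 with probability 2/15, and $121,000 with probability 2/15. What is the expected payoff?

EV = 1/5 × 49000 + 2/15 × 98000 + 1/5 × 127000 + 1/5 × 23000 + 2/15 × 6000 + 2/15 × 121000 = 9800 + 13066.6667 + 25400 + 4600 + 800 + 16133.3333 = 69800

$69,800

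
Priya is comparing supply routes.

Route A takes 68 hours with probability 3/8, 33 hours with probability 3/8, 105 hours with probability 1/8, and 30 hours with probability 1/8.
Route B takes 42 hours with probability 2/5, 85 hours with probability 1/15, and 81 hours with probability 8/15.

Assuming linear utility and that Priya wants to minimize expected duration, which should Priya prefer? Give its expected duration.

Route A = 3/8 × 68 + 3/8 × 33 + 1/8 × 105 + 1/8 × 30 = 25.5 + 12.375 + 13.125 + 3.75 = 54.75
Route B = 2/5 × 42 + 1/15 × 85 + 8/15 × 81 = 16.8 + 5.6667 + 43.2 = 65.6667

Route A (54.75 hours)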